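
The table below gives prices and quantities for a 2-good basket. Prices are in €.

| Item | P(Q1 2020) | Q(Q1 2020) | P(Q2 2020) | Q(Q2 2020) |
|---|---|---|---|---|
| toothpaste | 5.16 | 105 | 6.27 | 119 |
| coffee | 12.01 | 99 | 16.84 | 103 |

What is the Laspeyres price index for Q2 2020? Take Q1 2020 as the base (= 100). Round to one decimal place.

Laspeyres price index uses base-period quantities as weights.
ΣP(Q2 2020)·Q(Q1 2020) = 6.27×105 + 16.84×99 = 658.35 + 1667.16 = 2325.51
ΣP(Q1 2020)·Q(Q1 2020) = 5.16×105 + 12.01×99 = 541.8 + 1188.99 = 1730.79
Index = 2325.51 / 1730.79 × 100 = 134.3612

134.4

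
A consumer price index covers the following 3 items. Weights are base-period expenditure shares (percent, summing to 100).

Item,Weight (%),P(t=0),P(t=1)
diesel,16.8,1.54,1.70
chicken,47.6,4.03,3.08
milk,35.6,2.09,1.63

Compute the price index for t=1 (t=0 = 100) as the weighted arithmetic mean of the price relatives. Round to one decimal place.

diesel: 16.8 × (1.70/1.54) = 16.8 × 1.103896 = 18.5455
chicken: 47.6 × (3.08/4.03) = 47.6 × 0.764268 = 36.3792
milk: 35.6 × (1.63/2.09) = 35.6 × 0.779904 = 27.7646
Index = Σ wᵢ·(p₁ᵢ/p₀ᵢ) = 18.5455 + 36.3792 + 27.7646 = 82.6892

82.7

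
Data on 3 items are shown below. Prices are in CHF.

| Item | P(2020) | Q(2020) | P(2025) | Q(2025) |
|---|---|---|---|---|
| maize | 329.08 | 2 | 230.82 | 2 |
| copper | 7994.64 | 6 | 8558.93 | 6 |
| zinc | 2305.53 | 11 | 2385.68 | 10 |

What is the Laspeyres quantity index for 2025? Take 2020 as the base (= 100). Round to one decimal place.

96.9

Laspeyres quantity index uses base-period prices as weights.
ΣP(2020)·Q(2025) = 329.08×2 + 7994.64×6 + 2305.53×10 = 658.16 + 47967.84 + 23055.3 = 71681.3
ΣP(2020)·Q(2020) = 329.08×2 + 7994.64×6 + 2305.53×11 = 658.16 + 47967.84 + 25360.83 = 73986.83
Index = 71681.3 / 73986.83 × 100 = 96.8839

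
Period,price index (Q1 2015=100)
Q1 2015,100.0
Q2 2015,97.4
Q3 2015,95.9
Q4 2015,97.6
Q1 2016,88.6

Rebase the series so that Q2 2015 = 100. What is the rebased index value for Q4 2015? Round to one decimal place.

100.2

Rebased(Q4 2015) = 97.6 / 97.4 × 100 = 100.2053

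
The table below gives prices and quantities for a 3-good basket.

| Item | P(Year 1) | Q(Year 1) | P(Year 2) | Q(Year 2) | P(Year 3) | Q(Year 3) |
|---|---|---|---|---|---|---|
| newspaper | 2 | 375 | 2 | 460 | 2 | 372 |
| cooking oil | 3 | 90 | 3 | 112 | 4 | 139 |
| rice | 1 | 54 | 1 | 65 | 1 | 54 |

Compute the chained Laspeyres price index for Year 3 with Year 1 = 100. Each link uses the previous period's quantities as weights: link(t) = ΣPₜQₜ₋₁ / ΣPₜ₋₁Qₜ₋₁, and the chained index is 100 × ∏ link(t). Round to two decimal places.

108.48

Link Year 1→Year 2:
ΣP(Year 2)Q(Year 1) = 2×375 + 3×90 + 1×54 = 750 + 270 + 54 = 1074
ΣP(Year 1)Q(Year 1) = 2×375 + 3×90 + 1×54 = 750 + 270 + 54 = 1074
link = 1074/1074 = 1.000000
Link Year 2→Year 3:
ΣP(Year 3)Q(Year 2) = 2×460 + 4×112 + 1×65 = 920 + 448 + 65 = 1433
ΣP(Year 2)Q(Year 2) = 2×460 + 3×112 + 1×65 = 920 + 336 + 65 = 1321
link = 1433/1321 = 1.084784
Chained index = 100 × 1.000000 × 1.084784 = 108.4784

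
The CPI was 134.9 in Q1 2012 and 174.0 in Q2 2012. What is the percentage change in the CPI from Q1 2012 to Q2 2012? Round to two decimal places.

Change = (174.0 − 134.9) / 134.9 × 100
       = 39.1 / 134.9 × 100 = 28.9844%

28.98%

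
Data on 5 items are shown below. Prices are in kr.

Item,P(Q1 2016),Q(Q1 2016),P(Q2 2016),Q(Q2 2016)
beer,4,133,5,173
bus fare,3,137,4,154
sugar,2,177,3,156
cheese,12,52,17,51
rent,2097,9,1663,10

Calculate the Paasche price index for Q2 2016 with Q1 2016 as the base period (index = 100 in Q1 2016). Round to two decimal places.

Paasche price index uses current-period quantities as weights.
ΣP(Q2 2016)·Q(Q2 2016) = 5×173 + 4×154 + 3×156 + 17×51 + 1663×10 = 865 + 616 + 468 + 867 + 16630 = 19446
ΣP(Q1 2016)·Q(Q2 2016) = 4×173 + 3×154 + 2×156 + 12×51 + 2097×10 = 692 + 462 + 312 + 612 + 20970 = 23048
Index = 19446 / 23048 × 100 = 84.3717

84.37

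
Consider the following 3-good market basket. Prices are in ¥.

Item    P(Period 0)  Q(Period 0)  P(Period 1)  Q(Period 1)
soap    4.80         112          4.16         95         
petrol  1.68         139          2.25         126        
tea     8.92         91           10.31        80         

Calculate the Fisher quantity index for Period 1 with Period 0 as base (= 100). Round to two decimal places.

87.42

Laspeyres component (base-period weights):
ΣP(Period 0)Q(Period 1) = 4.80×95 + 1.68×126 + 8.92×80 = 456 + 211.68 + 713.6 = 1381.28
ΣP(Period 0)Q(Period 0) = 4.80×112 + 1.68×139 + 8.92×91 = 537.6 + 233.52 + 811.72 = 1582.84
L = 1381.28 / 1582.84 × 100 = 87.2659
Paasche component (current-period weights):
ΣP(Period 1)Q(Period 1) = 4.16×95 + 2.25×126 + 10.31×80 = 395.2 + 283.5 + 824.8 = 1503.5
ΣP(Period 1)Q(Period 0) = 4.16×112 + 2.25×139 + 10.31×91 = 465.92 + 312.75 + 938.21 = 1716.88
P = 1503.5 / 1716.88 × 100 = 87.5716
Fisher = √(L × P) = √(87.2659 × 87.5716) = 87.4187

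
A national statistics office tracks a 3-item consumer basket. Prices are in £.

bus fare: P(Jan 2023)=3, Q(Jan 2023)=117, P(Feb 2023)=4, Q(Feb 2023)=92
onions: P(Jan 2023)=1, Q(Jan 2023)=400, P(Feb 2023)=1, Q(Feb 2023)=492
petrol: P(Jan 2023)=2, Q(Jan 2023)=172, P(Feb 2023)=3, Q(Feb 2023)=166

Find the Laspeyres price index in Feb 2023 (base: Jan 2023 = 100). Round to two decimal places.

Laspeyres price index uses base-period quantities as weights.
ΣP(Feb 2023)·Q(Jan 2023) = 4×117 + 1×400 + 3×172 = 468 + 400 + 516 = 1384
ΣP(Jan 2023)·Q(Jan 2023) = 3×117 + 1×400 + 2×172 = 351 + 400 + 344 = 1095
Index = 1384 / 1095 × 100 = 126.3927

126.39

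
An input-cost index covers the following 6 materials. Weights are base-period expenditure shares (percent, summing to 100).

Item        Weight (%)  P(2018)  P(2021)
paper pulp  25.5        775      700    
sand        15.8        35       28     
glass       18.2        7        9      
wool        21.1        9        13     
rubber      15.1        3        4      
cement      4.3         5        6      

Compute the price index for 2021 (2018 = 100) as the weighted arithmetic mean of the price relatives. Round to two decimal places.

114.84

paper pulp: 25.5 × (700/775) = 25.5 × 0.903226 = 23.0323
sand: 15.8 × (28/35) = 15.8 × 0.800000 = 12.6400
glass: 18.2 × (9/7) = 18.2 × 1.285714 = 23.4000
wool: 21.1 × (13/9) = 21.1 × 1.444444 = 30.4778
rubber: 15.1 × (4/3) = 15.1 × 1.333333 = 20.1333
cement: 4.3 × (6/5) = 4.3 × 1.200000 = 5.1600
Index = Σ wᵢ·(p₁ᵢ/p₀ᵢ) = 23.0323 + 12.6400 + 23.4000 + 30.4778 + 20.1333 + 5.1600 = 114.8434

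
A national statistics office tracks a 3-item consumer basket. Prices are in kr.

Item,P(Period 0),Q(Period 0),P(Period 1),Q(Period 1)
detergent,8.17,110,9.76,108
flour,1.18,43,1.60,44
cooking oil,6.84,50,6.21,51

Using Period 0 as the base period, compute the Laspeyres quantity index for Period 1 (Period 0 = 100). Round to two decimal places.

99.36

Laspeyres quantity index uses base-period prices as weights.
ΣP(Period 0)·Q(Period 1) = 8.17×108 + 1.18×44 + 6.84×51 = 882.36 + 51.92 + 348.84 = 1283.12
ΣP(Period 0)·Q(Period 0) = 8.17×110 + 1.18×43 + 6.84×50 = 898.7 + 50.74 + 342 = 1291.44
Index = 1283.12 / 1291.44 × 100 = 99.3558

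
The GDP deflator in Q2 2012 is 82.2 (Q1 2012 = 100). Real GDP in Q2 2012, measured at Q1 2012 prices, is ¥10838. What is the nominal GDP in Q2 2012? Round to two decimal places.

Nominal = Real × (Index/100) = 10838 × (82.2/100)
        = 10838 × 0.822 = 8908.8360

8908.84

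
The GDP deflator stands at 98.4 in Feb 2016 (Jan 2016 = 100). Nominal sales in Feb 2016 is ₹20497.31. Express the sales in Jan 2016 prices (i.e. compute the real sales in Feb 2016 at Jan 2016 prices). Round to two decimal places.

20830.60

Real = Nominal ÷ (Index/100) = 20497.31 ÷ (98.4/100)
     = 20497.31 ÷ 0.984 = 20830.5996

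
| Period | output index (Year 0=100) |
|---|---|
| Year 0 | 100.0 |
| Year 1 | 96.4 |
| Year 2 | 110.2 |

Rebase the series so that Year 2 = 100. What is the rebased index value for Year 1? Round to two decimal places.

Rebased(Year 1) = 96.4 / 110.2 × 100 = 87.4773

87.48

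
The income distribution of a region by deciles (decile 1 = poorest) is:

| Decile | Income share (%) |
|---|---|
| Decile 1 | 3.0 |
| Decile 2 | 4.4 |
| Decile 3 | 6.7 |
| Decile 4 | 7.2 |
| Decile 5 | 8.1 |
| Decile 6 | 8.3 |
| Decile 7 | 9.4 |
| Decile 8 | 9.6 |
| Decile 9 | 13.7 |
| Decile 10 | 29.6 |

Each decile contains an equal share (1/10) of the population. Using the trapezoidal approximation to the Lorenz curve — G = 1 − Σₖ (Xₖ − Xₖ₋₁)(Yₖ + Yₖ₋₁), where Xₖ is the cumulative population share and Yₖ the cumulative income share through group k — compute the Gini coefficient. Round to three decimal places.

Cumulative income shares Yₖ: 0.0300, 0.0740, 0.1410, 0.2130, 0.2940, 0.3770, 0.4710, 0.5670, 0.7040, 1.0000
Σ (Xₖ−Xₖ₋₁)(Yₖ+Yₖ₋₁) = (1/10)(0.0300+0.0000) + (1/10)(0.0740+0.0300) + (1/10)(0.1410+0.0740) + (1/10)(0.2130+0.1410) + (1/10)(0.2940+0.2130) + (1/10)(0.3770+0.2940) + (1/10)(0.4710+0.3770) + (1/10)(0.5670+0.4710) + (1/10)(0.7040+0.5670) + (1/10)(1.0000+0.7040)
  = 0.0030 + 0.0104 + 0.0215 + 0.0354 + 0.0507 + 0.0671 + 0.0848 + 0.1038 + 0.1271 + 0.1704 = 0.6742
G = 1 − 0.6742 = 0.3258

0.326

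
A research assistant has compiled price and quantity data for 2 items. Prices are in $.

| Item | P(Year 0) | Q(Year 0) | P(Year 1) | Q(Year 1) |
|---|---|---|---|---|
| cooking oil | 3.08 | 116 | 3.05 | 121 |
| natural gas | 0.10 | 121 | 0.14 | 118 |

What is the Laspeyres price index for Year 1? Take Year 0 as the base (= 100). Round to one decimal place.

Laspeyres price index uses base-period quantities as weights.
ΣP(Year 1)·Q(Year 0) = 3.05×116 + 0.14×121 = 353.8 + 16.94 = 370.74
ΣP(Year 0)·Q(Year 0) = 3.08×116 + 0.10×121 = 357.28 + 12.1 = 369.38
Index = 370.74 / 369.38 × 100 = 100.3682

100.4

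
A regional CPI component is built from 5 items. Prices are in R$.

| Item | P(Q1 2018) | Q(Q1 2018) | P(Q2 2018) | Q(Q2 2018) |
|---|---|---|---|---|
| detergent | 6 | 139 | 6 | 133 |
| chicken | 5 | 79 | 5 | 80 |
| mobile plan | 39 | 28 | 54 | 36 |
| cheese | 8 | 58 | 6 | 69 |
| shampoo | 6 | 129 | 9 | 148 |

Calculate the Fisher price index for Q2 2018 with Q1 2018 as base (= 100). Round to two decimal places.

Laspeyres component (base-period weights):
ΣP(Q2 2018)Q(Q1 2018) = 6×139 + 5×79 + 54×28 + 6×58 + 9×129 = 834 + 395 + 1512 + 348 + 1161 = 4250
ΣP(Q1 2018)Q(Q1 2018) = 6×139 + 5×79 + 39×28 + 8×58 + 6×129 = 834 + 395 + 1092 + 464 + 774 = 3559
L = 4250 / 3559 × 100 = 119.4156
Paasche component (current-period weights):
ΣP(Q2 2018)Q(Q2 2018) = 6×133 + 5×80 + 54×36 + 6×69 + 9×148 = 798 + 400 + 1944 + 414 + 1332 = 4888
ΣP(Q1 2018)Q(Q2 2018) = 6×133 + 5×80 + 39×36 + 8×69 + 6×148 = 798 + 400 + 1404 + 552 + 888 = 4042
P = 4888 / 4042 × 100 = 120.9302
Fisher = √(L × P) = √(119.4156 × 120.9302) = 120.1705

120.17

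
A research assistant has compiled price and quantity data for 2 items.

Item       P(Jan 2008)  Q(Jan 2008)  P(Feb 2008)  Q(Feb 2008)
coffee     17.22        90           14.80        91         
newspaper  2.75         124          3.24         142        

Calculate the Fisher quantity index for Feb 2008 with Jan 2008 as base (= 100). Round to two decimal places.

Laspeyres component (base-period weights):
ΣP(Jan 2008)Q(Feb 2008) = 17.22×91 + 2.75×142 = 1567.02 + 390.5 = 1957.52
ΣP(Jan 2008)Q(Jan 2008) = 17.22×90 + 2.75×124 = 1549.8 + 341 = 1890.8
L = 1957.52 / 1890.8 × 100 = 103.5287
Paasche component (current-period weights):
ΣP(Feb 2008)Q(Feb 2008) = 14.80×91 + 3.24×142 = 1346.8 + 460.08 = 1806.88
ΣP(Feb 2008)Q(Jan 2008) = 14.80×90 + 3.24×124 = 1332 + 401.76 = 1733.76
P = 1806.88 / 1733.76 × 100 = 104.2174
Fisher = √(L × P) = √(103.5287 × 104.2174) = 103.8725

103.87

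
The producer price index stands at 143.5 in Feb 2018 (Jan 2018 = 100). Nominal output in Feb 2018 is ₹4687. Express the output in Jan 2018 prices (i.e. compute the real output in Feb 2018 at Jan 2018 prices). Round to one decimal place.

3266.2

Real = Nominal ÷ (Index/100) = 4687 ÷ (143.5/100)
     = 4687 ÷ 1.435 = 3266.2021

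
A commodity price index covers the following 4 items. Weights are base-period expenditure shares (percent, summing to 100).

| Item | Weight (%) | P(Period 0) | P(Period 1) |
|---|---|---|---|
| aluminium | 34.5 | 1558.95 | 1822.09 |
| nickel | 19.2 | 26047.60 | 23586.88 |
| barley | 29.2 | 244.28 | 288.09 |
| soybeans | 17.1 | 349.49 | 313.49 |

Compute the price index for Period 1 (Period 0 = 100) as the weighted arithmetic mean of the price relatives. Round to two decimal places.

107.48

aluminium: 34.5 × (1822.09/1558.95) = 34.5 × 1.168793 = 40.3234
nickel: 19.2 × (23586.88/26047.60) = 19.2 × 0.905530 = 17.3862
barley: 29.2 × (288.09/244.28) = 29.2 × 1.179343 = 34.4368
soybeans: 17.1 × (313.49/349.49) = 17.1 × 0.896993 = 15.3386
Index = Σ wᵢ·(p₁ᵢ/p₀ᵢ) = 40.3234 + 17.3862 + 34.4368 + 15.3386 = 107.4849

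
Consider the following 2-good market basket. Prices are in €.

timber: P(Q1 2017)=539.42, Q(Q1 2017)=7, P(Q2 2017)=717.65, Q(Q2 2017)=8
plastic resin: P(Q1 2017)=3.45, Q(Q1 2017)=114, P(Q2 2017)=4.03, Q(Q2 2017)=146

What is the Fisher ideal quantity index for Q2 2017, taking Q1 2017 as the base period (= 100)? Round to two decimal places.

Laspeyres component (base-period weights):
ΣP(Q1 2017)Q(Q2 2017) = 539.42×8 + 3.45×146 = 4315.36 + 503.7 = 4819.06
ΣP(Q1 2017)Q(Q1 2017) = 539.42×7 + 3.45×114 = 3775.94 + 393.3 = 4169.24
L = 4819.06 / 4169.24 × 100 = 115.5861
Paasche component (current-period weights):
ΣP(Q2 2017)Q(Q2 2017) = 717.65×8 + 4.03×146 = 5741.2 + 588.38 = 6329.58
ΣP(Q2 2017)Q(Q1 2017) = 717.65×7 + 4.03×114 = 5023.55 + 459.42 = 5482.97
P = 6329.58 / 5482.97 × 100 = 115.4407
Fisher = √(L × P) = √(115.5861 × 115.4407) = 115.5134

115.51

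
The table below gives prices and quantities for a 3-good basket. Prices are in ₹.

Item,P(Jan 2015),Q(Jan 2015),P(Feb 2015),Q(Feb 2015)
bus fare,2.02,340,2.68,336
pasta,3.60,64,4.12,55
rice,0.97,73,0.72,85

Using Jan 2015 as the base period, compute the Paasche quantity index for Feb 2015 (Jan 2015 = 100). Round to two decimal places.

96.81

Paasche quantity index uses current-period prices as weights.
ΣP(Feb 2015)·Q(Feb 2015) = 2.68×336 + 4.12×55 + 0.72×85 = 900.48 + 226.6 + 61.2 = 1188.28
ΣP(Feb 2015)·Q(Jan 2015) = 2.68×340 + 4.12×64 + 0.72×73 = 911.2 + 263.68 + 52.56 = 1227.44
Index = 1188.28 / 1227.44 × 100 = 96.8096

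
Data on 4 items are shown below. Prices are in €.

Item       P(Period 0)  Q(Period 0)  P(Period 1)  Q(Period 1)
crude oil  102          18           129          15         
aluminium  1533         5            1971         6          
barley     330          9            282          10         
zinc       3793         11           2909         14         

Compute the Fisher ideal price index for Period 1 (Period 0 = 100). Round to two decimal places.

85.78

Laspeyres component (base-period weights):
ΣP(Period 1)Q(Period 0) = 129×18 + 1971×5 + 282×9 + 2909×11 = 2322 + 9855 + 2538 + 31999 = 46714
ΣP(Period 0)Q(Period 0) = 102×18 + 1533×5 + 330×9 + 3793×11 = 1836 + 7665 + 2970 + 41723 = 54194
L = 46714 / 54194 × 100 = 86.1977
Paasche component (current-period weights):
ΣP(Period 1)Q(Period 1) = 129×15 + 1971×6 + 282×10 + 2909×14 = 1935 + 11826 + 2820 + 40726 = 57307
ΣP(Period 0)Q(Period 1) = 102×15 + 1533×6 + 330×10 + 3793×14 = 1530 + 9198 + 3300 + 53102 = 67130
P = 57307 / 67130 × 100 = 85.3672
Fisher = √(L × P) = √(86.1977 × 85.3672) = 85.7815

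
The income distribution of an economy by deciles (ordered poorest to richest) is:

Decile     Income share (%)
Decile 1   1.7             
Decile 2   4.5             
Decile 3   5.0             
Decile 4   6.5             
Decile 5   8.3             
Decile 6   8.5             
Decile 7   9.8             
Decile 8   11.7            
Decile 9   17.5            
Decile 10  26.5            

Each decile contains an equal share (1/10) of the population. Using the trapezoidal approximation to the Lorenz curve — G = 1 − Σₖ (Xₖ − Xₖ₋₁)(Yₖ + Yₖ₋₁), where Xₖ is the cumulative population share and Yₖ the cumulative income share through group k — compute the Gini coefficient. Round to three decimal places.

Cumulative income shares Yₖ: 0.0170, 0.0620, 0.1120, 0.1770, 0.2600, 0.3450, 0.4430, 0.5600, 0.7350, 1.0000
Σ (Xₖ−Xₖ₋₁)(Yₖ+Yₖ₋₁) = (1/10)(0.0170+0.0000) + (1/10)(0.0620+0.0170) + (1/10)(0.1120+0.0620) + (1/10)(0.1770+0.1120) + (1/10)(0.2600+0.1770) + (1/10)(0.3450+0.2600) + (1/10)(0.4430+0.3450) + (1/10)(0.5600+0.4430) + (1/10)(0.7350+0.5600) + (1/10)(1.0000+0.7350)
  = 0.0017 + 0.0079 + 0.0174 + 0.0289 + 0.0437 + 0.0605 + 0.0788 + 0.1003 + 0.1295 + 0.1735 = 0.6422
G = 1 − 0.6422 = 0.3578

0.358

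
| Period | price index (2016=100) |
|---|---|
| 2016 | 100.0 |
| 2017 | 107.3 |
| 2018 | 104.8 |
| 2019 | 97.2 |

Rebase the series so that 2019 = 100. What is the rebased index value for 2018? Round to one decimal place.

107.8

Rebased(2018) = 104.8 / 97.2 × 100 = 107.8189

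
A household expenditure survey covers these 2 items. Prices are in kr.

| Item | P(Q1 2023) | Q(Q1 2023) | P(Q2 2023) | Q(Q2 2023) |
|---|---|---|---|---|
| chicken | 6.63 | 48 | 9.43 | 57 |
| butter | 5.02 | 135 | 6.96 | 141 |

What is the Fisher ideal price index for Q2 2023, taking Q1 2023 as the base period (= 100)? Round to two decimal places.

139.84

Laspeyres component (base-period weights):
ΣP(Q2 2023)Q(Q1 2023) = 9.43×48 + 6.96×135 = 452.64 + 939.6 = 1392.24
ΣP(Q1 2023)Q(Q1 2023) = 6.63×48 + 5.02×135 = 318.24 + 677.7 = 995.94
L = 1392.24 / 995.94 × 100 = 139.7916
Paasche component (current-period weights):
ΣP(Q2 2023)Q(Q2 2023) = 9.43×57 + 6.96×141 = 537.51 + 981.36 = 1518.87
ΣP(Q1 2023)Q(Q2 2023) = 6.63×57 + 5.02×141 = 377.91 + 707.82 = 1085.73
P = 1518.87 / 1085.73 × 100 = 139.8939
Fisher = √(L × P) = √(139.7916 × 139.8939) = 139.8427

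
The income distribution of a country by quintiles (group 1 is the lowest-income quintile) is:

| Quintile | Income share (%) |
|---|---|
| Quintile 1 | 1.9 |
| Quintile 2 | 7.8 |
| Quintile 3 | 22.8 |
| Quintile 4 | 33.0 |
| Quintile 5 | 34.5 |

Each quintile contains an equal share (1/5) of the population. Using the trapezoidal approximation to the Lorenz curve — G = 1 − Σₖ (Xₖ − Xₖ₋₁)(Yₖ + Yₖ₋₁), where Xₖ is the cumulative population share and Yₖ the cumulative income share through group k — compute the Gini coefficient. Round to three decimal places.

Cumulative income shares Yₖ: 0.0190, 0.0970, 0.3250, 0.6550, 1.0000
Σ (Xₖ−Xₖ₋₁)(Yₖ+Yₖ₋₁) = (1/5)(0.0190+0.0000) + (1/5)(0.0970+0.0190) + (1/5)(0.3250+0.0970) + (1/5)(0.6550+0.3250) + (1/5)(1.0000+0.6550)
  = 0.0038 + 0.0232 + 0.0844 + 0.1960 + 0.3310 = 0.6384
G = 1 − 0.6384 = 0.3616

0.362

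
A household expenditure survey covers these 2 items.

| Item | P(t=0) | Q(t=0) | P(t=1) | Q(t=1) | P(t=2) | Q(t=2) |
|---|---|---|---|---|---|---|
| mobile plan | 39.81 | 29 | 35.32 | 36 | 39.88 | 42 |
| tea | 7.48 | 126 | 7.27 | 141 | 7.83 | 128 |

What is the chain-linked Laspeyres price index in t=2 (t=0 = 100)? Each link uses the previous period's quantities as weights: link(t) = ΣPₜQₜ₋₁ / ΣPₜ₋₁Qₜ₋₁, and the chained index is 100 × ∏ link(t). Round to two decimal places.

102.32

Link t=0→t=1:
ΣP(t=1)Q(t=0) = 35.32×29 + 7.27×126 = 1024.28 + 916.02 = 1940.3
ΣP(t=0)Q(t=0) = 39.81×29 + 7.48×126 = 1154.49 + 942.48 = 2096.97
link = 1940.3/2096.97 = 0.925287
Link t=1→t=2:
ΣP(t=2)Q(t=1) = 39.88×36 + 7.83×141 = 1435.68 + 1104.03 = 2539.71
ΣP(t=1)Q(t=1) = 35.32×36 + 7.27×141 = 1271.52 + 1025.07 = 2296.59
link = 2539.71/2296.59 = 1.105861
Chained index = 100 × 0.925287 × 1.105861 = 102.3240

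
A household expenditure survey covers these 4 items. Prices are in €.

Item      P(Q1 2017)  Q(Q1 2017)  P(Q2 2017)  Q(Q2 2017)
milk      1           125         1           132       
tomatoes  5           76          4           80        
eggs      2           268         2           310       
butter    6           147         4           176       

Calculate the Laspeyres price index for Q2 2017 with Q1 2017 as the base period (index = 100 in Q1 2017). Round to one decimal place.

Laspeyres price index uses base-period quantities as weights.
ΣP(Q2 2017)·Q(Q1 2017) = 1×125 + 4×76 + 2×268 + 4×147 = 125 + 304 + 536 + 588 = 1553
ΣP(Q1 2017)·Q(Q1 2017) = 1×125 + 5×76 + 2×268 + 6×147 = 125 + 380 + 536 + 882 = 1923
Index = 1553 / 1923 × 100 = 80.7592

80.8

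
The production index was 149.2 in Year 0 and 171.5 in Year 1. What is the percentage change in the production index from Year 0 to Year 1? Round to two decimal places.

Change = (171.5 − 149.2) / 149.2 × 100
       = 22.3 / 149.2 × 100 = 14.9464%

14.95%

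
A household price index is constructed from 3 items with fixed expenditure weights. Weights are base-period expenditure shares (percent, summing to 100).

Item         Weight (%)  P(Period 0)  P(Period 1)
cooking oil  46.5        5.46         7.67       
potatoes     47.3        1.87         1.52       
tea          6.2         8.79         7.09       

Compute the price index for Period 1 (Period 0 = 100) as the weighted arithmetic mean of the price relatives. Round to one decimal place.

108.8

cooking oil: 46.5 × (7.67/5.46) = 46.5 × 1.404762 = 65.3214
potatoes: 47.3 × (1.52/1.87) = 47.3 × 0.812834 = 38.4471
tea: 6.2 × (7.09/8.79) = 6.2 × 0.806598 = 5.0009
Index = Σ wᵢ·(p₁ᵢ/p₀ᵢ) = 65.3214 + 38.4471 + 5.0009 = 108.7694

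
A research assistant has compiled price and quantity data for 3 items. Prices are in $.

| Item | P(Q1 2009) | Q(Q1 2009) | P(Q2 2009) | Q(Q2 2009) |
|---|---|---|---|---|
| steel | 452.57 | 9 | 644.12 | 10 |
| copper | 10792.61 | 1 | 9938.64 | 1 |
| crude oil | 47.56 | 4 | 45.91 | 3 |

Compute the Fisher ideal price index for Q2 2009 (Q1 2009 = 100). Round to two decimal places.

106.28

Laspeyres component (base-period weights):
ΣP(Q2 2009)Q(Q1 2009) = 644.12×9 + 9938.64×1 + 45.91×4 = 5797.08 + 9938.64 + 183.64 = 15919.36
ΣP(Q1 2009)Q(Q1 2009) = 452.57×9 + 10792.61×1 + 47.56×4 = 4073.13 + 10792.61 + 190.24 = 15055.98
L = 15919.36 / 15055.98 × 100 = 105.7345
Paasche component (current-period weights):
ΣP(Q2 2009)Q(Q2 2009) = 644.12×10 + 9938.64×1 + 45.91×3 = 6441.2 + 9938.64 + 137.73 = 16517.57
ΣP(Q1 2009)Q(Q2 2009) = 452.57×10 + 10792.61×1 + 47.56×3 = 4525.7 + 10792.61 + 142.68 = 15460.99
P = 16517.57 / 15460.99 × 100 = 106.8338
Fisher = √(L × P) = √(105.7345 × 106.8338) = 106.2827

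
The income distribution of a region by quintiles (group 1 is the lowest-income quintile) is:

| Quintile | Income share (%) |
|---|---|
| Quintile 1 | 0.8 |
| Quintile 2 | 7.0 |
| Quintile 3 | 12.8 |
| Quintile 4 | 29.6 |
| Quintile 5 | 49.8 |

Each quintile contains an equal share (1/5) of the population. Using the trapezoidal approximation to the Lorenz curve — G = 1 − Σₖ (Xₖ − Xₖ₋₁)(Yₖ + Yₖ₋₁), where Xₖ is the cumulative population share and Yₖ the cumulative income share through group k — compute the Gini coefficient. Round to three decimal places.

Cumulative income shares Yₖ: 0.0080, 0.0780, 0.2060, 0.5020, 1.0000
Σ (Xₖ−Xₖ₋₁)(Yₖ+Yₖ₋₁) = (1/5)(0.0080+0.0000) + (1/5)(0.0780+0.0080) + (1/5)(0.2060+0.0780) + (1/5)(0.5020+0.2060) + (1/5)(1.0000+0.5020)
  = 0.0016 + 0.0172 + 0.0568 + 0.1416 + 0.3004 = 0.5176
G = 1 − 0.5176 = 0.4824

0.482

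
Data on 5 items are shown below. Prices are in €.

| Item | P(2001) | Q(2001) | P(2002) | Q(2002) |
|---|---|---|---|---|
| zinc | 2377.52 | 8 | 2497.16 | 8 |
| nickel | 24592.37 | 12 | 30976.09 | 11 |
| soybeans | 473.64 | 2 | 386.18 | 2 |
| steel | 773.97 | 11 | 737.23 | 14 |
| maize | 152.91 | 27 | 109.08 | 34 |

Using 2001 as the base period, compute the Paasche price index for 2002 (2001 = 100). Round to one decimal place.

Paasche price index uses current-period quantities as weights.
ΣP(2002)·Q(2002) = 2497.16×8 + 30976.09×11 + 386.18×2 + 737.23×14 + 109.08×34 = 19977.28 + 340736.99 + 772.36 + 10321.22 + 3708.72 = 375516.57
ΣP(2001)·Q(2002) = 2377.52×8 + 24592.37×11 + 473.64×2 + 773.97×14 + 152.91×34 = 19020.16 + 270516.07 + 947.28 + 10835.58 + 5198.94 = 306518.03
Index = 375516.57 / 306518.03 × 100 = 122.5104

122.5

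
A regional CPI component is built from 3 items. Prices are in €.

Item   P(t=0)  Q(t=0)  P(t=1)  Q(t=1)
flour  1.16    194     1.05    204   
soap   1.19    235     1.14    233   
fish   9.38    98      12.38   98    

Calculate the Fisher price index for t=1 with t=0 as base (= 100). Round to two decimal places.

Laspeyres component (base-period weights):
ΣP(t=1)Q(t=0) = 1.05×194 + 1.14×235 + 12.38×98 = 203.7 + 267.9 + 1213.24 = 1684.84
ΣP(t=0)Q(t=0) = 1.16×194 + 1.19×235 + 9.38×98 = 225.04 + 279.65 + 919.24 = 1423.93
L = 1684.84 / 1423.93 × 100 = 118.3232
Paasche component (current-period weights):
ΣP(t=1)Q(t=1) = 1.05×204 + 1.14×233 + 12.38×98 = 214.2 + 265.62 + 1213.24 = 1693.06
ΣP(t=0)Q(t=1) = 1.16×204 + 1.19×233 + 9.38×98 = 236.64 + 277.27 + 919.24 = 1433.15
P = 1693.06 / 1433.15 × 100 = 118.1356
Fisher = √(L × P) = √(118.3232 × 118.1356) = 118.2294

118.23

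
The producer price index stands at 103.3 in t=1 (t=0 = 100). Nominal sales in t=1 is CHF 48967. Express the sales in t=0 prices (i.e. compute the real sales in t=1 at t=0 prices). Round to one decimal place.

47402.7

Real = Nominal ÷ (Index/100) = 48967 ÷ (103.3/100)
     = 48967 ÷ 1.033 = 47402.7106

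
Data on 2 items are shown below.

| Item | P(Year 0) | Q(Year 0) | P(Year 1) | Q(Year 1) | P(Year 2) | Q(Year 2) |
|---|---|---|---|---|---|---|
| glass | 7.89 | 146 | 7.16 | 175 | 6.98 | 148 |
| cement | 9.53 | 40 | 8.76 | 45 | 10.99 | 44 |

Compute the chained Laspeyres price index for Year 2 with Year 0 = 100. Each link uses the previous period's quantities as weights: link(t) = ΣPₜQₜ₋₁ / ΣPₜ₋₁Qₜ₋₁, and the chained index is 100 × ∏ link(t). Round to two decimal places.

Link Year 0→Year 1:
ΣP(Year 1)Q(Year 0) = 7.16×146 + 8.76×40 = 1045.36 + 350.4 = 1395.76
ΣP(Year 0)Q(Year 0) = 7.89×146 + 9.53×40 = 1151.94 + 381.2 = 1533.14
link = 1395.76/1533.14 = 0.910393
Link Year 1→Year 2:
ΣP(Year 2)Q(Year 1) = 6.98×175 + 10.99×45 = 1221.5 + 494.55 = 1716.05
ΣP(Year 1)Q(Year 1) = 7.16×175 + 8.76×45 = 1253 + 394.2 = 1647.2
link = 1716.05/1647.2 = 1.041798
Chained index = 100 × 0.910393 × 1.041798 = 94.8446

94.84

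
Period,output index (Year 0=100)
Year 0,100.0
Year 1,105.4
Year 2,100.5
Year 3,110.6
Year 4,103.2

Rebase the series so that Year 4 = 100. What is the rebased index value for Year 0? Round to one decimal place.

Rebased(Year 0) = 100.0 / 103.2 × 100 = 96.8992

96.9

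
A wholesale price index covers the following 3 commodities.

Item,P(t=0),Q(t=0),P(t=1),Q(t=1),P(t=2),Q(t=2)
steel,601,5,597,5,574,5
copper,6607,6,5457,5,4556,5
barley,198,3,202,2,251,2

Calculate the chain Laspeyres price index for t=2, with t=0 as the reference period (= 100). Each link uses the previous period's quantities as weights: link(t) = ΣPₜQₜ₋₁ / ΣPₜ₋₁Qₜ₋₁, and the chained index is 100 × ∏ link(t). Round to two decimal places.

71.64

Link t=0→t=1:
ΣP(t=1)Q(t=0) = 597×5 + 5457×6 + 202×3 = 2985 + 32742 + 606 = 36333
ΣP(t=0)Q(t=0) = 601×5 + 6607×6 + 198×3 = 3005 + 39642 + 594 = 43241
link = 36333/43241 = 0.840244
Link t=1→t=2:
ΣP(t=2)Q(t=1) = 574×5 + 4556×5 + 251×2 = 2870 + 22780 + 502 = 26152
ΣP(t=1)Q(t=1) = 597×5 + 5457×5 + 202×2 = 2985 + 27285 + 404 = 30674
link = 26152/30674 = 0.852579
Chained index = 100 × 0.840244 × 0.852579 = 71.6374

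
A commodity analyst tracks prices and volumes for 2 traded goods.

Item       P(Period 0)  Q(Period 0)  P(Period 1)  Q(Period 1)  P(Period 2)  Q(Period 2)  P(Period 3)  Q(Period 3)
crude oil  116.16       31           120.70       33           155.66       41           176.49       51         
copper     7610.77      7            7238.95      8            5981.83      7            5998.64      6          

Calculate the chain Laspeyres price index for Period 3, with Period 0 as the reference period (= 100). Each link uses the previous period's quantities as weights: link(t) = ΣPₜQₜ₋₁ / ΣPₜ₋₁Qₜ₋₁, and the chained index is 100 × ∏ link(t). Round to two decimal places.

83.56

Link Period 0→Period 1:
ΣP(Period 1)Q(Period 0) = 120.70×31 + 7238.95×7 = 3741.7 + 50672.65 = 54414.35
ΣP(Period 0)Q(Period 0) = 116.16×31 + 7610.77×7 = 3600.96 + 53275.39 = 56876.35
link = 54414.35/56876.35 = 0.956713
Link Period 1→Period 2:
ΣP(Period 2)Q(Period 1) = 155.66×33 + 5981.83×8 = 5136.78 + 47854.64 = 52991.42
ΣP(Period 1)Q(Period 1) = 120.70×33 + 7238.95×8 = 3983.1 + 57911.6 = 61894.7
link = 52991.42/61894.7 = 0.856154
Link Period 2→Period 3:
ΣP(Period 3)Q(Period 2) = 176.49×41 + 5998.64×7 = 7236.09 + 41990.48 = 49226.57
ΣP(Period 2)Q(Period 2) = 155.66×41 + 5981.83×7 = 6382.06 + 41872.81 = 48254.87
link = 49226.57/48254.87 = 1.020137
Chained index = 100 × 0.956713 × 0.856154 × 1.020137 = 83.5588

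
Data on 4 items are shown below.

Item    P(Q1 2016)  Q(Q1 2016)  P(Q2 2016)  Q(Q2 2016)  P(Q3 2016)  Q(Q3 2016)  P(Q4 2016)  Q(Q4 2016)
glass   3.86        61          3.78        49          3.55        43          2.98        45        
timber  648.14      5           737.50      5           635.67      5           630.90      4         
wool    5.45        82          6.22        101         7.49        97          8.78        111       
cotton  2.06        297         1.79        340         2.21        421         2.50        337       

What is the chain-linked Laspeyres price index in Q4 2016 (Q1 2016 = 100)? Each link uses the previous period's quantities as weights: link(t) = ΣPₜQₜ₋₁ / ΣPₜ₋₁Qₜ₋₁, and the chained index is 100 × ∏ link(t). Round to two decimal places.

108.18

Link Q1 2016→Q2 2016:
ΣP(Q2 2016)Q(Q1 2016) = 3.78×61 + 737.50×5 + 6.22×82 + 1.79×297 = 230.58 + 3687.5 + 510.04 + 531.63 = 4959.75
ΣP(Q1 2016)Q(Q1 2016) = 3.86×61 + 648.14×5 + 5.45×82 + 2.06×297 = 235.46 + 3240.7 + 446.9 + 611.82 = 4534.88
link = 4959.75/4534.88 = 1.093689
Link Q2 2016→Q3 2016:
ΣP(Q3 2016)Q(Q2 2016) = 3.55×49 + 635.67×5 + 7.49×101 + 2.21×340 = 173.95 + 3178.35 + 756.49 + 751.4 = 4860.19
ΣP(Q2 2016)Q(Q2 2016) = 3.78×49 + 737.50×5 + 6.22×101 + 1.79×340 = 185.22 + 3687.5 + 628.22 + 608.6 = 5109.54
link = 4860.19/5109.54 = 0.951199
Link Q3 2016→Q4 2016:
ΣP(Q4 2016)Q(Q3 2016) = 2.98×43 + 630.90×5 + 8.78×97 + 2.50×421 = 128.14 + 3154.5 + 851.66 + 1052.5 = 5186.8
ΣP(Q3 2016)Q(Q3 2016) = 3.55×43 + 635.67×5 + 7.49×97 + 2.21×421 = 152.65 + 3178.35 + 726.53 + 930.41 = 4987.94
link = 5186.8/4987.94 = 1.039868
Chained index = 100 × 1.093689 × 0.951199 × 1.039868 = 108.1792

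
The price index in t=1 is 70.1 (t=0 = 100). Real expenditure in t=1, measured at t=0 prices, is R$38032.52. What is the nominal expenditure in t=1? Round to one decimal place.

26660.8

Nominal = Real × (Index/100) = 38032.52 × (70.1/100)
        = 38032.52 × 0.701 = 26660.7965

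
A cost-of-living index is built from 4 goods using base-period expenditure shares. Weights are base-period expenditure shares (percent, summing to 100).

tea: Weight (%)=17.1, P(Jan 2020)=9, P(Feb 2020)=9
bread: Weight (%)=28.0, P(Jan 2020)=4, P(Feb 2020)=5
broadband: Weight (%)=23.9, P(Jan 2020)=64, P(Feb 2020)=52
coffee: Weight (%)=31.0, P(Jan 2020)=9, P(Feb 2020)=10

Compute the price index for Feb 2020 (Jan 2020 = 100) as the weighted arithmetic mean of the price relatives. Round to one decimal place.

106.0

tea: 17.1 × (9/9) = 17.1 × 1.000000 = 17.1000
bread: 28.0 × (5/4) = 28.0 × 1.250000 = 35.0000
broadband: 23.9 × (52/64) = 23.9 × 0.812500 = 19.4187
coffee: 31.0 × (10/9) = 31.0 × 1.111111 = 34.4444
Index = Σ wᵢ·(p₁ᵢ/p₀ᵢ) = 17.1000 + 35.0000 + 19.4187 + 34.4444 = 105.9632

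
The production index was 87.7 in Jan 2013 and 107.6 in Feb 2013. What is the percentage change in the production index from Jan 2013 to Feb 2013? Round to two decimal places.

22.69%

Change = (107.6 − 87.7) / 87.7 × 100
       = 19.9 / 87.7 × 100 = 22.6910%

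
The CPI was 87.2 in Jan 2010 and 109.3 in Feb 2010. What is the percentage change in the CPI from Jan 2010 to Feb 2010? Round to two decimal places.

25.34%

Change = (109.3 − 87.2) / 87.2 × 100
       = 22.1 / 87.2 × 100 = 25.3440%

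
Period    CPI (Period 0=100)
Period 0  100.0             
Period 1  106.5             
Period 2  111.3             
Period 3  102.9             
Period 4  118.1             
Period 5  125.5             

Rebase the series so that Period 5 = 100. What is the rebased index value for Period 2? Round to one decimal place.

88.7

Rebased(Period 2) = 111.3 / 125.5 × 100 = 88.6853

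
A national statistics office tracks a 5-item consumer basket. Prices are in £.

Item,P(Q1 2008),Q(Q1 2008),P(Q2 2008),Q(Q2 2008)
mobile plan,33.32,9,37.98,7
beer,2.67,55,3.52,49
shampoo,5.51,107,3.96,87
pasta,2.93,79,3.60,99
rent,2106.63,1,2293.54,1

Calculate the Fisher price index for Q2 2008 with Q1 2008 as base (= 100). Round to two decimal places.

105.38

Laspeyres component (base-period weights):
ΣP(Q2 2008)Q(Q1 2008) = 37.98×9 + 3.52×55 + 3.96×107 + 3.60×79 + 2293.54×1 = 341.82 + 193.6 + 423.72 + 284.4 + 2293.54 = 3537.08
ΣP(Q1 2008)Q(Q1 2008) = 33.32×9 + 2.67×55 + 5.51×107 + 2.93×79 + 2106.63×1 = 299.88 + 146.85 + 589.57 + 231.47 + 2106.63 = 3374.4
L = 3537.08 / 3374.4 × 100 = 104.8210
Paasche component (current-period weights):
ΣP(Q2 2008)Q(Q2 2008) = 37.98×7 + 3.52×49 + 3.96×87 + 3.60×99 + 2293.54×1 = 265.86 + 172.48 + 344.52 + 356.4 + 2293.54 = 3432.8
ΣP(Q1 2008)Q(Q2 2008) = 33.32×7 + 2.67×49 + 5.51×87 + 2.93×99 + 2106.63×1 = 233.24 + 130.83 + 479.37 + 290.07 + 2106.63 = 3240.14
P = 3432.8 / 3240.14 × 100 = 105.9460
Fisher = √(L × P) = √(104.8210 × 105.9460) = 105.3820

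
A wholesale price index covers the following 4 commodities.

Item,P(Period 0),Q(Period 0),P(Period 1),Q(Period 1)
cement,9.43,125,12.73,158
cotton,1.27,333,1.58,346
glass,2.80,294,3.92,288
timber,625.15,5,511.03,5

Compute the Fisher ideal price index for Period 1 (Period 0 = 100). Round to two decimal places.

Laspeyres component (base-period weights):
ΣP(Period 1)Q(Period 0) = 12.73×125 + 1.58×333 + 3.92×294 + 511.03×5 = 1591.25 + 526.14 + 1152.48 + 2555.15 = 5825.02
ΣP(Period 0)Q(Period 0) = 9.43×125 + 1.27×333 + 2.80×294 + 625.15×5 = 1178.75 + 422.91 + 823.2 + 3125.75 = 5550.61
L = 5825.02 / 5550.61 × 100 = 104.9438
Paasche component (current-period weights):
ΣP(Period 1)Q(Period 1) = 12.73×158 + 1.58×346 + 3.92×288 + 511.03×5 = 2011.34 + 546.68 + 1128.96 + 2555.15 = 6242.13
ΣP(Period 0)Q(Period 1) = 9.43×158 + 1.27×346 + 2.80×288 + 625.15×5 = 1489.94 + 439.42 + 806.4 + 3125.75 = 5861.51
P = 6242.13 / 5861.51 × 100 = 106.4935
Fisher = √(L × P) = √(104.9438 × 106.4935) = 105.7158

105.72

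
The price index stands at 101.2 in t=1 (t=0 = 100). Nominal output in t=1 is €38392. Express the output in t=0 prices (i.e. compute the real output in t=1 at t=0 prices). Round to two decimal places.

Real = Nominal ÷ (Index/100) = 38392 ÷ (101.2/100)
     = 38392 ÷ 1.012 = 37936.7589

37936.76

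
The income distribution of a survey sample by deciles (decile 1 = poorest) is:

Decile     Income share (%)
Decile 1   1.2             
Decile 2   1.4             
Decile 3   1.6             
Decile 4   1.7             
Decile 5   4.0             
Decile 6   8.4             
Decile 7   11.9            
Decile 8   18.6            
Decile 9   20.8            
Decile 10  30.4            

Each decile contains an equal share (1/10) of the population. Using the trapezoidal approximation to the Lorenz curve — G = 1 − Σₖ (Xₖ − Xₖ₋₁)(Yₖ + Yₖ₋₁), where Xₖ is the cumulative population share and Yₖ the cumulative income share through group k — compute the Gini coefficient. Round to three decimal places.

0.519

Cumulative income shares Yₖ: 0.0120, 0.0260, 0.0420, 0.0590, 0.0990, 0.1830, 0.3020, 0.4880, 0.6960, 1.0000
Σ (Xₖ−Xₖ₋₁)(Yₖ+Yₖ₋₁) = (1/10)(0.0120+0.0000) + (1/10)(0.0260+0.0120) + (1/10)(0.0420+0.0260) + (1/10)(0.0590+0.0420) + (1/10)(0.0990+0.0590) + (1/10)(0.1830+0.0990) + (1/10)(0.3020+0.1830) + (1/10)(0.4880+0.3020) + (1/10)(0.6960+0.4880) + (1/10)(1.0000+0.6960)
  = 0.0012 + 0.0038 + 0.0068 + 0.0101 + 0.0158 + 0.0282 + 0.0485 + 0.0790 + 0.1184 + 0.1696 = 0.4814
G = 1 − 0.4814 = 0.5186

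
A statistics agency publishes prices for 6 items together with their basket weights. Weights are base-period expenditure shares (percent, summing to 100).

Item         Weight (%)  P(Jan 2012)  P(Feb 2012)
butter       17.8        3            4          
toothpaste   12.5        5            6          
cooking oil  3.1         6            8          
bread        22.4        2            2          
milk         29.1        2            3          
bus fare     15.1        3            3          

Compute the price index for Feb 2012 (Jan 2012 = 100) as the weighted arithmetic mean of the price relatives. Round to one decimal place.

butter: 17.8 × (4/3) = 17.8 × 1.333333 = 23.7333
toothpaste: 12.5 × (6/5) = 12.5 × 1.200000 = 15.0000
cooking oil: 3.1 × (8/6) = 3.1 × 1.333333 = 4.1333
bread: 22.4 × (2/2) = 22.4 × 1.000000 = 22.4000
milk: 29.1 × (3/2) = 29.1 × 1.500000 = 43.6500
bus fare: 15.1 × (3/3) = 15.1 × 1.000000 = 15.1000
Index = Σ wᵢ·(p₁ᵢ/p₀ᵢ) = 23.7333 + 15.0000 + 4.1333 + 22.4000 + 43.6500 + 15.1000 = 124.0167

124.0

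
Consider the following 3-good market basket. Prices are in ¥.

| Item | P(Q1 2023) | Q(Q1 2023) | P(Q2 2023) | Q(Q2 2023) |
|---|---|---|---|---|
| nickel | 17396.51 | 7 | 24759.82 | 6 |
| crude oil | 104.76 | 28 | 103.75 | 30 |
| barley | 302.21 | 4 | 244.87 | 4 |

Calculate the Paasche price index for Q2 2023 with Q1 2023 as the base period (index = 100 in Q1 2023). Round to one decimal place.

140.4

Paasche price index uses current-period quantities as weights.
ΣP(Q2 2023)·Q(Q2 2023) = 24759.82×6 + 103.75×30 + 244.87×4 = 148558.92 + 3112.5 + 979.48 = 152650.9
ΣP(Q1 2023)·Q(Q2 2023) = 17396.51×6 + 104.76×30 + 302.21×4 = 104379.06 + 3142.8 + 1208.84 = 108730.7
Index = 152650.9 / 108730.7 × 100 = 140.3936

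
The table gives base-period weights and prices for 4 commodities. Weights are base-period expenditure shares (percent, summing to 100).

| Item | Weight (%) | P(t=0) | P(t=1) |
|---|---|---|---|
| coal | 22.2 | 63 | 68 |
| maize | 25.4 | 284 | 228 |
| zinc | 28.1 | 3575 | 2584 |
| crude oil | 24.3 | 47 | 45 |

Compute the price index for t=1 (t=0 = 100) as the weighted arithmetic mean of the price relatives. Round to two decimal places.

87.93

coal: 22.2 × (68/63) = 22.2 × 1.079365 = 23.9619
maize: 25.4 × (228/284) = 25.4 × 0.802817 = 20.3915
zinc: 28.1 × (2584/3575) = 28.1 × 0.722797 = 20.3106
crude oil: 24.3 × (45/47) = 24.3 × 0.957447 = 23.2660
Index = Σ wᵢ·(p₁ᵢ/p₀ᵢ) = 23.9619 + 20.3915 + 20.3106 + 23.2660 = 87.9300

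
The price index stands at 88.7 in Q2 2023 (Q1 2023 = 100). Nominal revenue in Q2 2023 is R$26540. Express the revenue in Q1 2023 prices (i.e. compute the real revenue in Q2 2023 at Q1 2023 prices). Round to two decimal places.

Real = Nominal ÷ (Index/100) = 26540 ÷ (88.7/100)
     = 26540 ÷ 0.887 = 29921.0823

29921.08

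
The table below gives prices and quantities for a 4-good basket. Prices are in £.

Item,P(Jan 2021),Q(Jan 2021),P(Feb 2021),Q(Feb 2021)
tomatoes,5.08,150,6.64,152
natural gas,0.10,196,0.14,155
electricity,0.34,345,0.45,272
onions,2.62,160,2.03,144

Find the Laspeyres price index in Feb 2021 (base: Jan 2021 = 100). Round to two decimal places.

Laspeyres price index uses base-period quantities as weights.
ΣP(Feb 2021)·Q(Jan 2021) = 6.64×150 + 0.14×196 + 0.45×345 + 2.03×160 = 996 + 27.44 + 155.25 + 324.8 = 1503.49
ΣP(Jan 2021)·Q(Jan 2021) = 5.08×150 + 0.10×196 + 0.34×345 + 2.62×160 = 762 + 19.6 + 117.3 + 419.2 = 1318.1
Index = 1503.49 / 1318.1 × 100 = 114.0649

114.06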